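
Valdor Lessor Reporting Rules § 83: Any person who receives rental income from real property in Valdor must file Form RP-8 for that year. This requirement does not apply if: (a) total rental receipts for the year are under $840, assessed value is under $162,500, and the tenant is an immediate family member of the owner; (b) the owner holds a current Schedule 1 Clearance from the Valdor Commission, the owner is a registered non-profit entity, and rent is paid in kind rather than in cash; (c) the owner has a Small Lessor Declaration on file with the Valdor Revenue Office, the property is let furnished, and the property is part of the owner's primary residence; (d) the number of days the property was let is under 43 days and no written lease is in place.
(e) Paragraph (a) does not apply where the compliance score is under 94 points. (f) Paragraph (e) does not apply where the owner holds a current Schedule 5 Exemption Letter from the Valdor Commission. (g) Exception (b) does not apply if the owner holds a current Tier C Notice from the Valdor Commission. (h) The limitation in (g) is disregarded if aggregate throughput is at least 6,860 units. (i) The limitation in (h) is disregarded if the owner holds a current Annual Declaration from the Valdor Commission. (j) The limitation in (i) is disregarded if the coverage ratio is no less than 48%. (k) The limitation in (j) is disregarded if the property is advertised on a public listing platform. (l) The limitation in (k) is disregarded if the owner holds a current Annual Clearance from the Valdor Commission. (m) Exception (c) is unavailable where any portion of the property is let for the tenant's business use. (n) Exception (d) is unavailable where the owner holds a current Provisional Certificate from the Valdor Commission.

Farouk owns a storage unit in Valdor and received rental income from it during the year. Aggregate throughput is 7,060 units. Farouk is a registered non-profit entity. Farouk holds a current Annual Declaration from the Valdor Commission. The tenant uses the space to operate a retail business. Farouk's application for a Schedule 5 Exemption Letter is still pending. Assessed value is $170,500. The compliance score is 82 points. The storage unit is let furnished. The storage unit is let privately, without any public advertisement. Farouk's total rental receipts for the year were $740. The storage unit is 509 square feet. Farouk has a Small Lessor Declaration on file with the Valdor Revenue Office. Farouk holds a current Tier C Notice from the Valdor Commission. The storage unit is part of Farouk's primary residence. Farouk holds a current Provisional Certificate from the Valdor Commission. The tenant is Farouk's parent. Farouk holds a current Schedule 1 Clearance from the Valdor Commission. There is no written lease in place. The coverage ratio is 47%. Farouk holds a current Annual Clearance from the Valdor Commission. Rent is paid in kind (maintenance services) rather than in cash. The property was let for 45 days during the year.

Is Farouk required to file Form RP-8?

Yes — Farouk must file Form RP-8.

Exception (a) does not apply: assessed value is $170,500, not under $162,500.
All of (b)'s requirements are met (a current Schedule 1 Clearance is held; Farouk is a registered non-profit; rent is paid in kind). But applying paragraphs (g)–(l): (g) operates against (b): a current Tier C Notice is held. (h) would limit (g) — aggregate throughput is 7,060 units, meeting the 6,860 units threshold — but (i) sets (h) aside: (i) operates against (h): a current Annual Declaration is held. (j) does not operate here (the coverage ratio is 47%, short of 48%), so (i) stands. (b) is therefore removed.
Exception (c): a Small Lessor Declaration is on file; the property is let furnished; the storage unit is part of the primary residence — every condition holds. Turning to paragraph (m): (m) applies — the space is let for business use. So (c) is unavailable.
Exception (d) fails — the number of days the property was let is 45 days, not under 43 days.
No exception is made out. Farouk falls within the general rule.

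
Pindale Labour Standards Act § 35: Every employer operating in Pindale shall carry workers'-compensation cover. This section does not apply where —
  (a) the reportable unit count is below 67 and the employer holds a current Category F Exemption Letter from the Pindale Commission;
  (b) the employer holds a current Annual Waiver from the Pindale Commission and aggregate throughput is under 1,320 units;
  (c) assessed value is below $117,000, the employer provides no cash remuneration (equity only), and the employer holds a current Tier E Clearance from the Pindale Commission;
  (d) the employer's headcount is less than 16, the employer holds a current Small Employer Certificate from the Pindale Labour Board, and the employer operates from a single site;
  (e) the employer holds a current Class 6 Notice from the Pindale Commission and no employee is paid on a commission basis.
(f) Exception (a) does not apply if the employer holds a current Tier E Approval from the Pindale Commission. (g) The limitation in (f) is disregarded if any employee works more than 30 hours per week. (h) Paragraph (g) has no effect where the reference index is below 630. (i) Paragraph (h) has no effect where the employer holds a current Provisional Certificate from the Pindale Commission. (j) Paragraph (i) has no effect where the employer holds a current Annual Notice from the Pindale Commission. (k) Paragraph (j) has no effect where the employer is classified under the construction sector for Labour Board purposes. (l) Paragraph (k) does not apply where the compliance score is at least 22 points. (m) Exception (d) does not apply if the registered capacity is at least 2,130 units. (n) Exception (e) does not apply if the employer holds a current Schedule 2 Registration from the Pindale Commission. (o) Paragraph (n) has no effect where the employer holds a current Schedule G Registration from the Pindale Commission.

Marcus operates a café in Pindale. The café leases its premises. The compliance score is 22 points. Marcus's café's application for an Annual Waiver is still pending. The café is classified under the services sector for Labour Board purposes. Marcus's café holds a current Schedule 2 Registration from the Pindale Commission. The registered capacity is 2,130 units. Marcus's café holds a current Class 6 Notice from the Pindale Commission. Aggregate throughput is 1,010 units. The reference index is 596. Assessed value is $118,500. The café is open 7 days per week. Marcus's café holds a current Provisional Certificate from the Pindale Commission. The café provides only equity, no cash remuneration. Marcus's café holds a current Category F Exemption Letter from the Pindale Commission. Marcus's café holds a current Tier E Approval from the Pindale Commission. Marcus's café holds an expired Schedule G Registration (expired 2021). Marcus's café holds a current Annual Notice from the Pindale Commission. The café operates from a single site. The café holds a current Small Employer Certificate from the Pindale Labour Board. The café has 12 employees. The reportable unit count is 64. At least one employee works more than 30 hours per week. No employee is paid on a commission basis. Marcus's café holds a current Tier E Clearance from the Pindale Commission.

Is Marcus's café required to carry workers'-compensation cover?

Exception (a) is satisfied on its face — the reportable unit count is 64, below the 67 limit; a current Category F Exemption Letter is held. Turning to paragraphs (f)–(l): (f) applies — a current Tier E Approval is held. (g) would limit (f) — at least one employee exceeds 30 hours/week — but (h) sets (g) aside: (h) operates against (g): the reference index is 596, below the 630 limit. (i) is engaged (a current Provisional Certificate is held), but yields to (j): (j) is engaged — a current Annual Notice is held. (k), which would lift (j), is inapplicable — the café is classified under the services sector. Exception (a) does not apply.
Exception (b) does not apply: no current Annual Waiver is held.
Exception (c) requires that assessed value is below $117,000; but assessed value is $118,500, not below $117,000, so (c) is unavailable.
Exception (d): the employer's headcount is 12, less than the 16 limit; a current Small Employer Certificate is held; the employer operates from a single site — every condition holds. But: (m) operates against (d): the registered capacity is 2,130 units, meeting the 2,130 units threshold. So (d) is unavailable.
Exception (e)'s conditions are all satisfied: a current Class 6 Notice is held; no employee is paid on commission. Turning to paragraphs (n)–(o): (n) operates against (e): a current Schedule 2 Registration is held. (o) is not triggered (the Schedule G Registration is not current), so (n) stands. So (e) is unavailable.
None of the exceptions is available; § 35 applies in full.

Yes — Marcus's café must carry workers'-compensation cover.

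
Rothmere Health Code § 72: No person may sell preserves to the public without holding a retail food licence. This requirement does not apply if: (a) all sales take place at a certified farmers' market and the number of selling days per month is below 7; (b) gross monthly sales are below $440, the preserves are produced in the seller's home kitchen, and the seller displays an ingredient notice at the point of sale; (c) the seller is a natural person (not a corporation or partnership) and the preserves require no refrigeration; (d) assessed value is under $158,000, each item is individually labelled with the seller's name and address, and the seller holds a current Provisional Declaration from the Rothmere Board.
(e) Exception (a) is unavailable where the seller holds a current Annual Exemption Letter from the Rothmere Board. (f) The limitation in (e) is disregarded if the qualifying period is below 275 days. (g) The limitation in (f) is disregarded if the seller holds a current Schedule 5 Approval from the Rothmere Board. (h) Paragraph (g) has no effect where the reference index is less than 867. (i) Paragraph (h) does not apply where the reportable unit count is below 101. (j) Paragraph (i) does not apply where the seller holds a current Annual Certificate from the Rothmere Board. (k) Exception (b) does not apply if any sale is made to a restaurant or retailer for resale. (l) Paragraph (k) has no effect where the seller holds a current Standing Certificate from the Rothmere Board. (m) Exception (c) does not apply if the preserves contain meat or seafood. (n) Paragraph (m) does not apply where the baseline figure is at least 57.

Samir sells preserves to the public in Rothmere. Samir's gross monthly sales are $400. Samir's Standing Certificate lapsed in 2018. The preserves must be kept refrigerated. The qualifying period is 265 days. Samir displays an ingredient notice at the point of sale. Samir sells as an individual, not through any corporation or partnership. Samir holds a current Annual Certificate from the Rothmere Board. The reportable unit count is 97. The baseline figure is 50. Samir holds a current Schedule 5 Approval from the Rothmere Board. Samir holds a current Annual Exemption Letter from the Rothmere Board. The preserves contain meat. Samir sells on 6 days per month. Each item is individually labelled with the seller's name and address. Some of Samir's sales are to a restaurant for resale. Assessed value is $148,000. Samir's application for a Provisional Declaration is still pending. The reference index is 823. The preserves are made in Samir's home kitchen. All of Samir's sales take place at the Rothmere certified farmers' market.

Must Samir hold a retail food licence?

No — exception (a) applies; Samir is not required to hold a retail food licence.

Exception (a) is satisfied on its face — all sales are at a certified farmers' market; the number of selling days per month is 6, below the 7 limit. Applying paragraphs (e)–(j): (e) operates (a current Annual Exemption Letter is held), but is overridden by (f): (f) operates against (e): the qualifying period is 265 days, below the 275 days limit. (g) is triggered (a current Schedule 5 Approval is held), but is overridden by (h): (h) operates — the reference index is 823, less than the 867 limit. (i) is engaged (the reportable unit count is 97, below the 101 limit), but is set aside by (j): (j) is triggered — a current Annual Certificate is held. (a) remains available.
Exception (b)'s conditions are all satisfied: gross monthly sales are $400, below the $440 limit; the preserves are home-kitchen produced; an ingredient notice is displayed. But: (k) operates against (b): some sales are to a restaurant for resale. (l) is inapplicable (no current Standing Certificate is held), so (k) stands. (b) is therefore removed.
Exception (c) fails — the preserves require refrigeration.
Exception (d) fails — the Provisional Declaration is not current.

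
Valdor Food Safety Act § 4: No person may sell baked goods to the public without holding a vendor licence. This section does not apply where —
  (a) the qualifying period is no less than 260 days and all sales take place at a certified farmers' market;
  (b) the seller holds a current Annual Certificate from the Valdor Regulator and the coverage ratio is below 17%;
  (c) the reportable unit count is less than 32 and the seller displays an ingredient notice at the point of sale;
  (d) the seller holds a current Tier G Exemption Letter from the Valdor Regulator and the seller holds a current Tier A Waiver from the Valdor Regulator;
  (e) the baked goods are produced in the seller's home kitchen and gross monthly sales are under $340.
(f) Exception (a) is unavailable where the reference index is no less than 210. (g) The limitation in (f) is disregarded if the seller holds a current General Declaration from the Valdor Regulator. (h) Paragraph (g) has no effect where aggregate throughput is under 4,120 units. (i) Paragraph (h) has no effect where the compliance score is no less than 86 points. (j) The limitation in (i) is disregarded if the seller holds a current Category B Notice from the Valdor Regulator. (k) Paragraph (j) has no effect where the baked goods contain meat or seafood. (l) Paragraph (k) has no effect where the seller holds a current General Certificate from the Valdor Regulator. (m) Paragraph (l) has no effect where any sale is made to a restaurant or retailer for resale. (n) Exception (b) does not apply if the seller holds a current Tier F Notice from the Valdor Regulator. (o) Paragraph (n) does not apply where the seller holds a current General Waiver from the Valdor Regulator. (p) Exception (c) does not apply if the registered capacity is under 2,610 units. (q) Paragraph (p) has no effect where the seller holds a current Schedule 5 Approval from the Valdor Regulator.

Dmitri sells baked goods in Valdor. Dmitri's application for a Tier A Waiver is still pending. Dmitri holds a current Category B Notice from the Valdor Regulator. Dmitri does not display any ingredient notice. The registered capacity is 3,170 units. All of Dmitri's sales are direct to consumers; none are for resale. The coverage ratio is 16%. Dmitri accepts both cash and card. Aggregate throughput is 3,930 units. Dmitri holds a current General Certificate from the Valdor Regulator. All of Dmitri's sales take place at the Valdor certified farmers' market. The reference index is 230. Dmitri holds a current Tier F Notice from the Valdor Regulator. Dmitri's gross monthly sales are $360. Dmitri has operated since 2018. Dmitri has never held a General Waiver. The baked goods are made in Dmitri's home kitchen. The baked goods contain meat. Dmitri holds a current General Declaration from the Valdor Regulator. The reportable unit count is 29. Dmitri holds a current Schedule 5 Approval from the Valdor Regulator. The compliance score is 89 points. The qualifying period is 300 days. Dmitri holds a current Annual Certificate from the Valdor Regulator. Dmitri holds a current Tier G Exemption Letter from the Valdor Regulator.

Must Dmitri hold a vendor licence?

Yes — Dmitri must hold a vendor licence.

All of (a)'s requirements are met (the qualifying period is 300 days, meeting the 260 days threshold; all sales are at a certified farmers' market). But: (f) operates against (a): the reference index is 230, meeting the 210 threshold. (g) would limit (f) — a current General Declaration is held — but (h) sets (g) aside: (h) operates against (g): aggregate throughput is 3,930 units, under the 4,120 units limit. (i) would limit (h) — the compliance score is 89 points, meeting the 86 points threshold — but (j) sets (i) aside: (j) is triggered — a current Category B Notice is held. (k) would limit (j) — the baked goods contain meat — but (l) sets (k) aside: (l) operates against (k): a current General Certificate is held. (m), which would lift (l), is not engaged — no sales are for resale. (a) is therefore removed.
All of (b)'s requirements are met (a current Annual Certificate is held; the coverage ratio is 16%, below the 17% limit). However, paragraphs (n)–(o) must be considered: (n) is triggered — a current Tier F Notice is held. (o) does not operate here (the General Waiver is not current), so (n) stands. Exception (b) does not apply.
Exception (c) requires that the seller displays an ingredient notice at the point of sale; but no ingredient notice is displayed, so (c) is unavailable.
Exception (d) does not apply: there is no Tier A Waiver in force.
Exception (e) fails — gross monthly sales are $360, not under $340.
No exception is made out. Dmitri falls within the general rule.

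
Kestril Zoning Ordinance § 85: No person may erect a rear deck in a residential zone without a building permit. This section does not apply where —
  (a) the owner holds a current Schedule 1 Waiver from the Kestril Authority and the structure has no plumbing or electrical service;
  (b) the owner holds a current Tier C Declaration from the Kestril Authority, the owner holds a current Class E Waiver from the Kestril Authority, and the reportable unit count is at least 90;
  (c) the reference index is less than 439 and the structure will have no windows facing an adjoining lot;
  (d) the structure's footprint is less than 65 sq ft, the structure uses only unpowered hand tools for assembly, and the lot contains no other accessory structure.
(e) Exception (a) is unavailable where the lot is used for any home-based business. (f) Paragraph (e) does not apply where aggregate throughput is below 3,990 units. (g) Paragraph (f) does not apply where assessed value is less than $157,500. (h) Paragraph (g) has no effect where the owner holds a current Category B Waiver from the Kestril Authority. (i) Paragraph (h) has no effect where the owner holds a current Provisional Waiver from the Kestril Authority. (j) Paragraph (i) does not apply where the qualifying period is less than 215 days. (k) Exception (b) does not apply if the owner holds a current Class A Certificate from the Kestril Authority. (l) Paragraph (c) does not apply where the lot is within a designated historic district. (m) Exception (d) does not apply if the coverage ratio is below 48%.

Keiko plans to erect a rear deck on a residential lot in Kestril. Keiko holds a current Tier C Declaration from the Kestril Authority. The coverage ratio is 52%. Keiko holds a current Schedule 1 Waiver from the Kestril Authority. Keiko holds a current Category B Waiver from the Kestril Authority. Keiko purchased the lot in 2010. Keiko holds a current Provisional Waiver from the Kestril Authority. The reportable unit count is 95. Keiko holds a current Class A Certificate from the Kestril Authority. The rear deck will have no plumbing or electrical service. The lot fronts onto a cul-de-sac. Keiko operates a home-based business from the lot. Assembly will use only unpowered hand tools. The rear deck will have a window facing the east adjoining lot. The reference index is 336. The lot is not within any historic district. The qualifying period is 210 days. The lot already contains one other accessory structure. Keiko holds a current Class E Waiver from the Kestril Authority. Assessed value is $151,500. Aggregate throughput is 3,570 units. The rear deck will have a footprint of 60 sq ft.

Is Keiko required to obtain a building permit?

No — exception (a) applies; Keiko does not need a building permit.

Exception (a) is satisfied on its face — a current Schedule 1 Waiver is held; there is no plumbing or electrical service. Considering the limiting provisions: (e) is engaged (a home-based business operates on the lot), but yields to (f): (f) is triggered — aggregate throughput is 3,570 units, below the 3,990 units limit. (g) would limit (f) — assessed value is $151,500, less than the $157,500 limit — but (h) sets (g) aside: (h) is engaged — a current Category B Waiver is held. (i) would limit (h) — a current Provisional Waiver is held — but (j) sets (i) aside: (j) operates — the qualifying period is 210 days, less than the 215 days limit. Exception (a) stands.
Exception (b): a current Tier C Declaration is held; a current Class E Waiver is held; the reportable unit count is 95, meeting the 90 threshold — every condition holds. But: (k) applies — a current Class A Certificate is held. So (b) is unavailable.
Exception (c) fails — a window faces an adjoining lot.
Exception (d) fails — the lot already has another accessory structure.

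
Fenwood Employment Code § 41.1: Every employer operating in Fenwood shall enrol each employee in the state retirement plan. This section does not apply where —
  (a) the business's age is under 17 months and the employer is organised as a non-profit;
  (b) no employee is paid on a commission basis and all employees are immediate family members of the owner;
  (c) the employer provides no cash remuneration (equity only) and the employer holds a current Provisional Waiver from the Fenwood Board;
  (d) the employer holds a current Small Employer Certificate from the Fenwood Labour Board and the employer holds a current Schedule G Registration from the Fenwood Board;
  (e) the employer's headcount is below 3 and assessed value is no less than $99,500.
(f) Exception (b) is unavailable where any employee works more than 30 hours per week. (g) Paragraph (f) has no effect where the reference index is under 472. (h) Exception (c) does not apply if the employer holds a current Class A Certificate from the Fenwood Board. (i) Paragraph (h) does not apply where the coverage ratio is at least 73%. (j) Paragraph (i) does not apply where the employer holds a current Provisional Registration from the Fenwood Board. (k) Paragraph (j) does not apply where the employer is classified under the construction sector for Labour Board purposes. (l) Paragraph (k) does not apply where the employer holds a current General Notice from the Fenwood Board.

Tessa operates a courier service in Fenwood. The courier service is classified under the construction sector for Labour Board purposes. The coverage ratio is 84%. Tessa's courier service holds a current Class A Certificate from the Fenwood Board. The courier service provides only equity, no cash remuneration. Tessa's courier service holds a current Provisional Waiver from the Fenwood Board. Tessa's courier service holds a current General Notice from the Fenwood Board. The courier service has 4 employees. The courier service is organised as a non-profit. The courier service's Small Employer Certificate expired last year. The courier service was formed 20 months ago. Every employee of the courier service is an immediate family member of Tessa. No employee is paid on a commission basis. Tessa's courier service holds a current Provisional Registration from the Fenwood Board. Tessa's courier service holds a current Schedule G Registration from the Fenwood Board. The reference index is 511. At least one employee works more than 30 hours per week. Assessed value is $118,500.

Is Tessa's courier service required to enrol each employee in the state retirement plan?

Exception (a) does not apply: the business's age is 20 months, not under 17 months.
All of (b)'s requirements are met (no employee is paid on commission; every employee is an immediate family member). But: (f) is triggered — at least one employee exceeds 30 hours/week. (g), which would lift (f), is not triggered — the reference index is 511, not under 472. Exception (b) does not apply.
Exception (c)'s conditions are all satisfied: remuneration is equity-only; a current Provisional Waiver is held. But applying paragraphs (h)–(l): (h) applies — a current Class A Certificate is held. (i) would limit (h) — the coverage ratio is 84%, meeting the 73% threshold — but (j) sets (i) aside: (j) operates against (i): a current Provisional Registration is held. (k) operates (the courier service is classified under the construction sector), but is itself disapplied by (l): (l) operates against (k): a current General Notice is held. So (c) is unavailable.
Exception (d) does not apply: the Small Employer Certificate has expired.
Exception (e) requires that the employer's headcount is below 3; but the employer's headcount is 4, not below 3, so (e) is unavailable.
No exception displaces § 41.1.

Yes — Tessa's courier service must enrol each employee in the state retirement plan.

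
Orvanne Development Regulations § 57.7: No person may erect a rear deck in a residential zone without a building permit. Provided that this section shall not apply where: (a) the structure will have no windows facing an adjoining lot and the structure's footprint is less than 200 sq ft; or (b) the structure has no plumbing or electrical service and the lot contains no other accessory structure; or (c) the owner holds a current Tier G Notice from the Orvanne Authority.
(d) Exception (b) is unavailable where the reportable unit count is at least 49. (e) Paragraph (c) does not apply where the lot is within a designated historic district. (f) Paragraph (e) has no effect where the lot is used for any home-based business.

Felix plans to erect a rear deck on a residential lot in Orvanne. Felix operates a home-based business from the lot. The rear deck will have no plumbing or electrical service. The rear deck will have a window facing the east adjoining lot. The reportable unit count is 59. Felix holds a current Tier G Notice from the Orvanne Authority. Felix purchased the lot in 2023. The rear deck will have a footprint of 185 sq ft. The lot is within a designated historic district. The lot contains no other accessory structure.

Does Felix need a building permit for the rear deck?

Exception (a) fails — a window faces an adjoining lot.
Exception (b) is satisfied on its face — there is no plumbing or electrical service; the lot has no other accessory structure. But: (d) operates against (b): the reportable unit count is 59, meeting the 49 threshold. Exception (b) does not apply.
Exception (c)'s conditions are all satisfied: a current Tier G Notice is held. As to paragraphs (e)–(f): (e) applies (the lot is in a historic district), but is itself disapplied by (f): (f) operates against (e): a home-based business operates on the lot. So (c) applies.

No — exception (c) applies; Felix does not need a building permit.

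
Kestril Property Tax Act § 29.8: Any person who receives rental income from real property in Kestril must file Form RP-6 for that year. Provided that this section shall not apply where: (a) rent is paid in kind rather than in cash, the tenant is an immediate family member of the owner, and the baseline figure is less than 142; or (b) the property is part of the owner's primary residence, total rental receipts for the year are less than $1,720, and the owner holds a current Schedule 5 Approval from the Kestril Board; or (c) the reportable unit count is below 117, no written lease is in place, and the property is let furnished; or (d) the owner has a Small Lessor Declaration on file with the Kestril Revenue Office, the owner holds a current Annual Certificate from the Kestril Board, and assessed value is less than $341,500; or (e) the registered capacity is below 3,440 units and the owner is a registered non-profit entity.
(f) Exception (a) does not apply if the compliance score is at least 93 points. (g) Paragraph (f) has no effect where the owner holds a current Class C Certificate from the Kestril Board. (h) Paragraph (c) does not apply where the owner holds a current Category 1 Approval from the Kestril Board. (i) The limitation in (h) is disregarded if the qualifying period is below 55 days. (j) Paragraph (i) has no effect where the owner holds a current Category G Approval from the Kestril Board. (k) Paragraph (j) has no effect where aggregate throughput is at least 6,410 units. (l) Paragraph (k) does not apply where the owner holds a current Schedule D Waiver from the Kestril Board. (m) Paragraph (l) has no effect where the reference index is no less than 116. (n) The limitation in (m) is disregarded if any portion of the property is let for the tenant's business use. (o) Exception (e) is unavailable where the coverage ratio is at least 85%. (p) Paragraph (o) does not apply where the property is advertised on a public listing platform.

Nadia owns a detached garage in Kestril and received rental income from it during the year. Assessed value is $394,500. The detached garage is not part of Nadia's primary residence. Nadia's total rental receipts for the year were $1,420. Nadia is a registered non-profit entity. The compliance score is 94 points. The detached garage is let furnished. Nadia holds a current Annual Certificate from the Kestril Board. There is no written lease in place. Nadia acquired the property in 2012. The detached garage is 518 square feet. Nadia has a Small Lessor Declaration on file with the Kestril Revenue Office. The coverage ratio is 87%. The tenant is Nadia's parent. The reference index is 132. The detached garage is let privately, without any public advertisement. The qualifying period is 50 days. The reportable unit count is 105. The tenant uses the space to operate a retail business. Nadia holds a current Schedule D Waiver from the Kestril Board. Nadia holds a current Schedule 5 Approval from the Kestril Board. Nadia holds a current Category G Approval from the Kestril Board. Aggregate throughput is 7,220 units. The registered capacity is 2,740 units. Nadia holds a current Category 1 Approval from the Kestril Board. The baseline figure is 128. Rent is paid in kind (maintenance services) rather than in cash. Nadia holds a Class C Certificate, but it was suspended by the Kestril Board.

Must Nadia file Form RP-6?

Exception (a): rent is paid in kind; the tenant is an immediate family member; the baseline figure is 128, less than the 142 limit — every condition holds. Turning to paragraphs (f)–(g): (f) applies — the compliance score is 94 points, meeting the 93 points threshold. (g), which would lift (f), is not engaged — there is no Class C Certificate in force. So (a) is unavailable.
Exception (b) fails — the detached garage is not part of the primary residence.
Exception (c)'s conditions are all satisfied: the reportable unit count is 105, below the 117 limit; there is no written lease; the property is let furnished. However, paragraphs (h)–(n) must be considered: (h) is engaged — a current Category 1 Approval is held. (i) would limit (h) — the qualifying period is 50 days, below the 55 days limit — but (j) sets (i) aside: (j) operates against (i): a current Category G Approval is held. (k) would limit (j) — aggregate throughput is 7,220 units, meeting the 6,410 units threshold — but (l) sets (k) aside: (l) operates against (k): a current Schedule D Waiver is held. (m) would limit (l) — the reference index is 132, meeting the 116 threshold — but (n) sets (m) aside: (n) operates against (m): the space is let for business use. Exception (c) does not apply.
Exception (d) does not apply: assessed value is $394,500, not less than $341,500.
Exception (e): the registered capacity is 2,740 units, below the 3,440 units limit; Nadia is a registered non-profit — every condition holds. But applying paragraphs (o)–(p): (o) operates against (e): the coverage ratio is 87%, meeting the 85% threshold. (p) is not engaged (the property is let privately without advertisement), so (o) stands. Exception (e) does not apply.
No exception displaces § 29.8.

Yes — Nadia must file Form RP-6.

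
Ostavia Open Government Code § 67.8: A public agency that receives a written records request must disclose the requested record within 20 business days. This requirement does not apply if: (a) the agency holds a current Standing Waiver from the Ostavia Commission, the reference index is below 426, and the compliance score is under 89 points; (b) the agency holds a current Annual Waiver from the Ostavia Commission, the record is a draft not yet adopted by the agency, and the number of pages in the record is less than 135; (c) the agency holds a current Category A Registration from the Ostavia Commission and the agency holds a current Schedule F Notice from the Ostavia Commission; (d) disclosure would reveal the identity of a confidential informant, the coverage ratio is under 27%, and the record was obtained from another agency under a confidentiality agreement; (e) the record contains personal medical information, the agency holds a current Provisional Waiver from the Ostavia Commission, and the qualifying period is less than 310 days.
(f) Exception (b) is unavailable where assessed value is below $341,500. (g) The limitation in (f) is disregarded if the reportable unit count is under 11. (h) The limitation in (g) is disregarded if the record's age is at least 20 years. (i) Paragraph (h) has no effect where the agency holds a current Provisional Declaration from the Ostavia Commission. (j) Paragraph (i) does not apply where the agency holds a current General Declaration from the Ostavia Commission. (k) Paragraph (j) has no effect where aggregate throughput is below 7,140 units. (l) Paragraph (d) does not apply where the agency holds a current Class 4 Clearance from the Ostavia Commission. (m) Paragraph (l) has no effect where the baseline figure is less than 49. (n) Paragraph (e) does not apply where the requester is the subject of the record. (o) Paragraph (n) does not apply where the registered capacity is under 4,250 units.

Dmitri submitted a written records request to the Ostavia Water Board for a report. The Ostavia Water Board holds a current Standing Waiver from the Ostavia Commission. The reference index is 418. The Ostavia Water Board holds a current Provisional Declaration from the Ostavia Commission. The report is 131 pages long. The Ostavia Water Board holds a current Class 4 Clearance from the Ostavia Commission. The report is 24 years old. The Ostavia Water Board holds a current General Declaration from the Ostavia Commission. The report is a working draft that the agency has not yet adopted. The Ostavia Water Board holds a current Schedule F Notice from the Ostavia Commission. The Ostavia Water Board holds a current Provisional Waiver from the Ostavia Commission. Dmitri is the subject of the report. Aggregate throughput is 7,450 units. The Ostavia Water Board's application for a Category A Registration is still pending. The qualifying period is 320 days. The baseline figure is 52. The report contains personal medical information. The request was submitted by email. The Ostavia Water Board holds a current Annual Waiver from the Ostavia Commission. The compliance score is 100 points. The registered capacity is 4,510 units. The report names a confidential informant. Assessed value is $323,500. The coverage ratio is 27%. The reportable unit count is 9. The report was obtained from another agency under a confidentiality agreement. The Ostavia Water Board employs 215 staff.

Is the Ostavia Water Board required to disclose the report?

Yes — the Ostavia Water Board must disclose the report.

Exception (a) requires that the compliance score is under 89 points; but the compliance score is 100 points, not under 89 points, so (a) is unavailable.
Exception (b) is satisfied on its face — a current Annual Waiver is held; the report is an unadopted draft; the number of pages in the record is 131, less than the 135 limit. But applying paragraphs (f)–(k): (f) operates — assessed value is $323,500, below the $341,500 limit. (g) would limit (f) — the reportable unit count is 9, under the 11 limit — but (h) sets (g) aside: (h) operates against (g): the record's age is 24 years, meeting the 20 years threshold. (i) applies (a current Provisional Declaration is held), but is overridden by (j): (j) operates against (i): a current General Declaration is held. (k) is not engaged (aggregate throughput is 7,450 units, not below 7,140 units), so (j) stands. Exception (b) does not apply.
Exception (c) requires that the agency holds a current Category A Registration from the Ostavia Commission; but there is no Category A Registration in force, so (c) is unavailable.
Exception (d) requires that the coverage ratio is under 27%; but the coverage ratio is 27%, not under 27%, so (d) is unavailable.
Exception (e) does not apply: the qualifying period is 320 days, not less than 310 days.
No exception applies. The general rule governs.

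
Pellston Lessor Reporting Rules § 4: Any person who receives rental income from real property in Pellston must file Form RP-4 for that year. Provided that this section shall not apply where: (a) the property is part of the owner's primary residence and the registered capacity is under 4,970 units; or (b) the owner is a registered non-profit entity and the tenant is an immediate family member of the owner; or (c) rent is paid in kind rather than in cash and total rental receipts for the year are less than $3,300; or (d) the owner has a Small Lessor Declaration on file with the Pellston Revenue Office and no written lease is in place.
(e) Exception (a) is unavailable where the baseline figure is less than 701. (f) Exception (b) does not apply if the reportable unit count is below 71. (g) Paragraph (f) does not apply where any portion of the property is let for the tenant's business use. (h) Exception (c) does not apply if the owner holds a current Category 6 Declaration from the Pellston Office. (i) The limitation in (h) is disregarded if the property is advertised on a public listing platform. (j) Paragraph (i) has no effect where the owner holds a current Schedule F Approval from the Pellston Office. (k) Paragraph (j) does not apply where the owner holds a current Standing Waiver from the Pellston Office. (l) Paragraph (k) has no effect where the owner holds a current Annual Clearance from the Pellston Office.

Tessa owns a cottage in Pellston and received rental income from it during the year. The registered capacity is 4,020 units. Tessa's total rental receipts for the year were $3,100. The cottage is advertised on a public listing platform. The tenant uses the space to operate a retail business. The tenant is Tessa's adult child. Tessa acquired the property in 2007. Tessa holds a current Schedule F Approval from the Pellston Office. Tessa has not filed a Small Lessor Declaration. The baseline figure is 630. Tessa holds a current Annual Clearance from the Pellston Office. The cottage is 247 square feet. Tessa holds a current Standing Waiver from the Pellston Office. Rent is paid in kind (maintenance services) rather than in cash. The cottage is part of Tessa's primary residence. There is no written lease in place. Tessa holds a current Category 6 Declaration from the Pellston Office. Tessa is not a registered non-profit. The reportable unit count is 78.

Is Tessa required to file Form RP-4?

All of (a)'s requirements are met (the cottage is part of the primary residence; the registered capacity is 4,020 units, under the 4,970 units limit). Turning to paragraph (e): (e) operates against (a): the baseline figure is 630, less than the 701 limit. (a) is therefore removed.
Exception (b) fails — Tessa is not a registered non-profit.
Exception (c)'s conditions are all satisfied: rent is paid in kind; total rental receipts for the year are $3,100, less than the $3,300 limit. However, paragraphs (h)–(l) must be considered: (h) is engaged — a current Category 6 Declaration is held. (i) operates (the property is publicly advertised), but is overridden by (j): (j) applies — a current Schedule F Approval is held. (k) operates (a current Standing Waiver is held), but is set aside by (l): (l) operates — a current Annual Clearance is held. Exception (c) does not apply.
Exception (d) fails — no Small Lessor Declaration is on file.
No exception is made out. Tessa falls within the general rule.

Yes — Tessa must file Form RP-4.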